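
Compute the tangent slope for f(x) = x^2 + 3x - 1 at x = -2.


The slope of the tangent line equals f'(x) at the point.
f(x) = x^2 + 3x - 1
f'(x) = 2x + 3
At x = -2:
f'(-2) = 2 * (-2) + 3
= -4 + 3
= -1

-1


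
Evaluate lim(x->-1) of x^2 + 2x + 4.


Since polynomials are continuous, we use direct substitution.
lim(x->-1) of x^2 + 2x + 4
= 1 * (-1)^2 + 2 * (-1) + 4
= 1 - 2 + 4
= 3

3


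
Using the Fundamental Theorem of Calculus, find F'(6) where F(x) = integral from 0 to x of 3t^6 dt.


By the Fundamental Theorem of Calculus (Part 1):
If F(x) = integral from 0 to x of f(t) dt, then F'(x) = f(x)
Here f(t) = 3t^6
So F'(x) = 3x^6
Evaluate at x = 6:
F'(6) = 3 * 6^6
= 3 * 46656
= 139968

139968


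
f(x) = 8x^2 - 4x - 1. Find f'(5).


Differentiate term by term using power and sum rules:
f(x) = 8x^2 - 4x - 1
f'(x) = 16x - 4
Substitute x = 5:
f'(5) = 16 * 5 - 4
= 80 - 4
= 76

76


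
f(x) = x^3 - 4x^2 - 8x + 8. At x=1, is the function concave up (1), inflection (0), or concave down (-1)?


Concavity is determined by the sign of f''(x).
f(x) = x^3 - 4x^2 - 8x + 8
f'(x) = 3x^2 - 8x - 8
f''(x) = 6x - 8
f''(1) = 6 * 1 - 8
= 6 - 8
= -2
Since f''(1) < 0, the function is concave down (-1)

-1


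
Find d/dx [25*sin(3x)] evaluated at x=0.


Apply the chain rule to differentiate 25*sin(3x):
d/dx [25*sin(3x)]
= 25 * cos(3x) * d/dx(3x)
= 25 * 3 * cos(3x)
= 75 * cos(3x)
Evaluate at x = 0:
= 75 * cos(0)
= 75 * 1
= 75

75


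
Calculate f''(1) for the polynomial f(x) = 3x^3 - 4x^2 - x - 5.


First derivative:
f'(x) = 9x^2 - 8x - 1
Second derivative:
f''(x) = 18x - 8
Substitute x = 1:
f''(1) = 18 * 1 - 8
= 18 - 8
= 10

10


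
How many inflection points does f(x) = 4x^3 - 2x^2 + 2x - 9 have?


Inflection points occur where f''(x) = 0 and concavity changes.
f(x) = 4x^3 - 2x^2 + 2x - 9
f'(x) = 12x^2 - 4x + 2
f''(x) = 24x - 4
Set f''(x) = 0:
24x - 4 = 0
x = 4 / 24 = 1/6
Since f''(x) is linear (degree 1), it changes sign at this point.
Therefore there is exactly 1 inflection point.

1


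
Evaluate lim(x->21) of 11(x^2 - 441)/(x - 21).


Direct substitution gives 0/0, so we factor the numerator.
Factor: 11(x^2 - 441) = 11 * (x - 21)(x + 21)
Cancel the common factor (x - 21):
11(x^2 - 441)/(x - 21) = 11 * (x + 21)
Now substitute x = 21:
= 11 * (21 + 21) = 462

462


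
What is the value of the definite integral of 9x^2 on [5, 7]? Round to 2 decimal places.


Find the antiderivative of 9x^2:
F(x) = 9/3 * x^3
Apply the Fundamental Theorem of Calculus:
F(7) - F(5)
= 9/3 * 7^3 - 9/3 * 5^3
= 9/3 * (343 - 125)
= 9/3 * 218
= 654 = 654.00

654.00


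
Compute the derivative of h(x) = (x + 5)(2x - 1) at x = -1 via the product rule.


Let u(x) = x + 5 and v(x) = 2x - 1
u'(x) = 1
v'(x) = 2
Product rule: h'(x) = u'(x)*v(x) + u(x)*v'(x)
= 1 * (2x - 1) + (x + 5) * 2
At x = -1:
u(-1) = 1 * (-1) + 5 = 4
v(-1) = 2 * (-1) - 1 = -3
h'(-1) = 1 * (-3) + 4 * 2
= -3 + 8
= 5

5


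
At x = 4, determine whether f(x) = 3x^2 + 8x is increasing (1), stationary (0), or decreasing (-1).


Compute f'(x) to determine behavior:
f'(x) = 6x + 8
f'(4) = 6 * 4 + 8
= 24 + 8
= 32
Since f'(4) > 0, the function is increasing (1)

1


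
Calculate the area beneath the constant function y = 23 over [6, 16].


The area under a constant function y = 23 is a rectangle.
Width = 16 - 6 = 10
Height = 23
Area = width * height
= 10 * 23
= 230

230


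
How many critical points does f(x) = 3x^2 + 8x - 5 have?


Find where f'(x) = 0:
f'(x) = 6x + 8
Set f'(x) = 0:
6x + 8 = 0
x = -8 / 6 = -4/3
This is a linear equation in x, so there is exactly one solution.
Number of critical points: 1

1


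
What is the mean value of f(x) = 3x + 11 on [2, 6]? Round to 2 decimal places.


Average value = 1/(b-a) * integral from a to b of f(x) dx
First compute the integral of 3x + 11:
F(x) = (3/2)x^2 + 11x
F(6) = 3/2 * 36 + 11 * 6 = 120
F(2) = 3/2 * 4 + 11 * 2 = 28
Integral = 120 - 28 = 92
Average = 92 / (6 - 2) = 92 / 4
= 23 = 23.00

23.00


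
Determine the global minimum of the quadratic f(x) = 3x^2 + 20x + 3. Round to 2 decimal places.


For a quadratic f(x) = ax^2 + bx + c with a > 0, the minimum is at the vertex.
Vertex x-coordinate: x = -b/(2a)
x = -(20) / (2 * 3)
x = -20/6 = -10/3
Substitute back to find the minimum value:
f(-10/3) = 3 * (-10/3)^2 + 20 * (-10/3) + 3
= 100/3 - 200/3 + 3
= -91/3 ≈ -30.33

-30.33


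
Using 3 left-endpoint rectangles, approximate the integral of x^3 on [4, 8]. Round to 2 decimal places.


Left Riemann sum uses left endpoints of each subinterval.
Interval: [4, 8], n = 3
dx = (8 - 4) / 3 = 4/3
Left endpoints: [4, 16/3, 20/3]
f values: [64, 4096/27, 8000/27]
Sum = dx * (sum of f values)
= 4/3 * 512
= 2048/3 ≈ 682.67

682.67


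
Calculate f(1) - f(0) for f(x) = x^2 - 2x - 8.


Net change = f(b) - f(a)
f(x) = x^2 - 2x - 8
Compute f(1):
f(1) = 1 * 1^2 - 2 * 1 - 8
= 1 - 2 - 8
= -9
Compute f(0):
f(0) = 1 * 0^2 - 2 * 0 - 8
= 0 + 0 - 8
= -8
Net change = -9 - (-8) = -1

-1


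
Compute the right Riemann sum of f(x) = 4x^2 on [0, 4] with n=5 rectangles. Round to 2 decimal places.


Right Riemann sum uses right endpoints of each subinterval.
Interval: [0, 4], n = 5
dx = (4 - 0) / 5 = 4/5
Right endpoints: [4/5, 8/5, 12/5, 16/5, 4]
f values: [64/25, 256/25, 576/25, 1024/25, 64]
Sum = dx * (sum of f values)
= 4/5 * 704/5
= 2816/25 = 112.64

112.64


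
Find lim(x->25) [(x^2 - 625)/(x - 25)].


Direct substitution gives 0/0, so we factor the numerator.
Factor: (x^2 - 625) = (x - 25)(x + 25)
Cancel the common factor (x - 25):
(x^2 - 625)/(x - 25) = (x + 25)
Now substitute x = 25:
= (25 + 25) = 50

50


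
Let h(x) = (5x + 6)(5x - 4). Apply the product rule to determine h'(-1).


Let u(x) = 5x + 6 and v(x) = 5x - 4
u'(x) = 5
v'(x) = 5
Product rule: h'(x) = u'(x)*v(x) + u(x)*v'(x)
= 5 * (5x - 4) + (5x + 6) * 5
At x = -1:
u(-1) = 5 * (-1) + 6 = 1
v(-1) = 5 * (-1) - 4 = -9
h'(-1) = 5 * (-9) + 1 * 5
= -45 + 5
= -40

-40


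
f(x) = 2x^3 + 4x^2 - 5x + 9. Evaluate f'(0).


Differentiate f(x) = 2x^3 + 4x^2 - 5x + 9 term by term:
f'(x) = 6x^2 + 8x - 5
Substitute x = 0:
f'(0) = 6 * 0^2 + 8 * 0 - 5
= 0 + 0 - 5
= -5

-5


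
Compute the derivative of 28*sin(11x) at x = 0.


Apply the chain rule to differentiate 28*sin(11x):
d/dx [28*sin(11x)]
= 28 * cos(11x) * d/dx(11x)
= 28 * 11 * cos(11x)
= 308 * cos(11x)
Evaluate at x = 0:
= 308 * cos(0)
= 308 * 1
= 308

308


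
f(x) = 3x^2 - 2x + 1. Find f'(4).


Differentiate term by term using power and sum rules:
f(x) = 3x^2 - 2x + 1
f'(x) = 6x - 2
Substitute x = 4:
f'(4) = 6 * 4 - 2
= 24 - 2
= 22

22


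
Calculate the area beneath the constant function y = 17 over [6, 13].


The area under a constant function y = 17 is a rectangle.
Width = 13 - 6 = 7
Height = 17
Area = width * height
= 7 * 17
= 119

119


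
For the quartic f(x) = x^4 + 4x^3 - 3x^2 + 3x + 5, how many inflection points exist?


Inflection points occur where f''(x) = 0 and concavity changes.
f(x) = x^4 + 4x^3 - 3x^2 + 3x + 5
f'(x) = 4x^3 + 12x^2 - 6x + 3
f''(x) = 12x^2 + 24x - 6
This is a quadratic in x. Use the discriminant to count real roots.
Discriminant = (24)^2 - 4 * 12 * (-6)
= 576 - (-288)
= 864
Since discriminant > 0, f''(x) = 0 has 2 distinct real solutions.
A quadratic with two distinct real roots changes sign at each root, so concavity changes at both.
Number of inflection points: 2

2


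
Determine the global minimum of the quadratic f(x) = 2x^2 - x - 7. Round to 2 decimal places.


For a quadratic f(x) = ax^2 + bx + c with a > 0, the minimum is at the vertex.
Vertex x-coordinate: x = -b/(2a)
x = -(-1) / (2 * 2)
x = 1/4
Substitute back to find the minimum value:
f(1/4) = 2 * (1/4)^2 - 1 * (1/4) - 7
= 1/8 - 1/4 - 7
= -57/8 ≈ -7.13

-7.13


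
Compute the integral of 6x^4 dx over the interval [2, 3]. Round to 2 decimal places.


Find the antiderivative of 6x^4:
F(x) = 6/5 * x^5
Apply the Fundamental Theorem of Calculus:
F(3) - F(2)
= 6/5 * 3^5 - 6/5 * 2^5
= 6/5 * (243 - 32)
= 6/5 * 211
= 1266/5 = 253.20

253.20


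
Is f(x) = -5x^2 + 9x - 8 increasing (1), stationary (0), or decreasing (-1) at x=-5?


Compute f'(x) to determine behavior:
f'(x) = -10x + 9
f'(-5) = -10 * (-5) + 9
= 50 + 9
= 59
Since f'(-5) > 0, the function is increasing (1)

1


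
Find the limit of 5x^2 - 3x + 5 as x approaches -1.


Since polynomials are continuous, we use direct substitution.
lim(x->-1) of 5x^2 - 3x + 5
= 5 * (-1)^2 - 3 * (-1) + 5
= 5 + 3 + 5
= 13

13


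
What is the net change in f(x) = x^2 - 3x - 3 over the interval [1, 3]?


Net change = f(b) - f(a)
f(x) = x^2 - 3x - 3
Compute f(3):
f(3) = 1 * 3^2 - 3 * 3 - 3
= 9 - 9 - 3
= -3
Compute f(1):
f(1) = 1 * 1^2 - 3 * 1 - 3
= 1 - 3 - 3
= -5
Net change = -3 - (-5) = 2

2


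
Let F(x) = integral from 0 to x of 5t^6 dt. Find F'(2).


By the Fundamental Theorem of Calculus (Part 1):
If F(x) = integral from 0 to x of f(t) dt, then F'(x) = f(x)
Here f(t) = 5t^6
So F'(x) = 5x^6
Evaluate at x = 2:
F'(2) = 5 * 2^6
= 5 * 64
= 320

320


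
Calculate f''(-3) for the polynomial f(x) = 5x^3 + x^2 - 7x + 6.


First derivative:
f'(x) = 15x^2 + 2x - 7
Second derivative:
f''(x) = 30x + 2
Substitute x = -3:
f''(-3) = 30 * (-3) + 2
= -90 + 2
= -88

-88


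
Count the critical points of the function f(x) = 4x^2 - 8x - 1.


Find where f'(x) = 0:
f'(x) = 8x - 8
Set f'(x) = 0:
8x - 8 = 0
x = 8 / 8 = 1
This is a linear equation in x, so there is exactly one solution.
Number of critical points: 1

1


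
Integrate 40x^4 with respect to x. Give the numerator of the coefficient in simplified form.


Apply the power rule for integration:
integral of ax^n dx = a/(n+1) * x^(n+1) + C
integral of 40x^4 dx
= 40/5 * x^5 + C
= 8 * x^5 + C
The coefficient in lowest terms is 8 = 8/1, so its numerator is 8

8


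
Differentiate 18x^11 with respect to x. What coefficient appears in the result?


We apply the power rule: d/dx [ax^n] = a*n * x^(n-1)
d/dx [18x^11]
= 18 * 11 * x^(11-1)
= 198x^10
The coefficient is 198

198


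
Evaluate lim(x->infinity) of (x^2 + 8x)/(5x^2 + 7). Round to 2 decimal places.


For limits at infinity with equal-degree polynomials,
we compare leading coefficients.
Numerator leading term: x^2
Denominator leading term: 5x^2
Divide both by x^2:
lim = (1 + 8/x) / (5 + 7/x^2)
As x -> infinity, the 1/x and 1/x^2 terms vanish:
= 1/5 = 0.20

0.20


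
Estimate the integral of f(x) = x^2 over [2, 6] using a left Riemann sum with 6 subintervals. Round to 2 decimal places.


Left Riemann sum uses left endpoints of each subinterval.
Interval: [2, 6], n = 6
dx = (6 - 2) / 6 = 2/3
Left endpoints: [2, 8/3, 10/3, 4, 14/3, 16/3]
f values: [4, 64/9, 100/9, 16, 196/9, 256/9]
Sum = dx * (sum of f values)
= 2/3 * 796/9
= 1592/27 ≈ 58.96

58.96


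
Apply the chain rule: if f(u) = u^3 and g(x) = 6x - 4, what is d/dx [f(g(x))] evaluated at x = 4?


Using the chain rule: (f(g(x)))' = f'(g(x)) * g'(x)
First, find g(4):
g(4) = 6 * 4 - 4 = 20
Next, f'(u) = 3u^2
And g'(x) = 6
So f'(g(4)) * g'(4)
= 3 * 20^2 * 6
= 3 * 400 * 6
= 7200

7200


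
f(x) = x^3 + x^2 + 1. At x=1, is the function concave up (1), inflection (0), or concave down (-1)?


Concavity is determined by the sign of f''(x).
f(x) = x^3 + x^2 + 1
f'(x) = 3x^2 + 2x
f''(x) = 6x + 2
f''(1) = 6 * 1 + 2
= 6 + 2
= 8
Since f''(1) > 0, the function is concave up (1)

1


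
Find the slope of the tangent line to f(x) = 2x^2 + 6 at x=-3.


The slope of the tangent line equals f'(x) at the point.
f(x) = 2x^2 + 6
f'(x) = 4x
At x = -3:
f'(-3) = 4 * (-3) + 0
= -12 + 0
= -12

-12


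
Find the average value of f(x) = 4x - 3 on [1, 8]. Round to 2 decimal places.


Average value = 1/(b-a) * integral from a to b of f(x) dx
First compute the integral of 4x - 3:
F(x) = 2x^2 - 3x
F(8) = 2 * 64 - 3 * 8 = 104
F(1) = 2 * 1 - 3 * 1 = -1
Integral = 104 - (-1) = 105
Average = 105 / (8 - 1) = 105 / 7
= 15 = 15.00

15.00


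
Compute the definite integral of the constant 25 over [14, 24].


The integral of a constant k over [a, b] equals k * (b - a).
integral from 14 to 24 of 25 dx
= 25 * (24 - 14)
= 25 * 10
= 250

250


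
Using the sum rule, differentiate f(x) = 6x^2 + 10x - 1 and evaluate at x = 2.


Differentiate term by term using power and sum rules:
f(x) = 6x^2 + 10x - 1
f'(x) = 12x + 10
Substitute x = 2:
f'(2) = 12 * 2 + 10
= 24 + 10
= 34

34


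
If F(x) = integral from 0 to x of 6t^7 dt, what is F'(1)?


By the Fundamental Theorem of Calculus (Part 1):
If F(x) = integral from 0 to x of f(t) dt, then F'(x) = f(x)
Here f(t) = 6t^7
So F'(x) = 6x^7
Evaluate at x = 1:
F'(1) = 6 * 1^7
= 6 * 1
= 6

6


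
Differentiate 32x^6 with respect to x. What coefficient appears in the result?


We apply the power rule: d/dx [ax^n] = a*n * x^(n-1)
d/dx [32x^6]
= 32 * 6 * x^(6-1)
= 192x^5
The coefficient is 192

192


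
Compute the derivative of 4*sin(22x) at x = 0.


Apply the chain rule to differentiate 4*sin(22x):
d/dx [4*sin(22x)]
= 4 * cos(22x) * d/dx(22x)
= 4 * 22 * cos(22x)
= 88 * cos(22x)
Evaluate at x = 0:
= 88 * cos(0)
= 88 * 1
= 88

88


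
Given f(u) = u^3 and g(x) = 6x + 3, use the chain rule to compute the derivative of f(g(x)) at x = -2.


Using the chain rule: (f(g(x)))' = f'(g(x)) * g'(x)
First, find g(-2):
g(-2) = 6 * (-2) + 3 = -9
Next, f'(u) = 3u^2
And g'(x) = 6
So f'(g(-2)) * g'(-2)
= 3 * (-9)^2 * 6
= 3 * 81 * 6
= 1458

1458


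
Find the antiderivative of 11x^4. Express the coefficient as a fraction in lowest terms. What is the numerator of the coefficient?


Apply the power rule for integration:
integral of ax^n dx = a/(n+1) * x^(n+1) + C
integral of 11x^4 dx
= 11/5 * x^5 + C
The coefficient in lowest terms is 11/5, and its numerator is 11

11


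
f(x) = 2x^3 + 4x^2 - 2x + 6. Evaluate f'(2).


Differentiate f(x) = 2x^3 + 4x^2 - 2x + 6 term by term:
f'(x) = 6x^2 + 8x - 2
Substitute x = 2:
f'(2) = 6 * 2^2 + 8 * 2 - 2
= 24 + 16 - 2
= 38

38


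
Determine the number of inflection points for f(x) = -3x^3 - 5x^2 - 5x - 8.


Inflection points occur where f''(x) = 0 and concavity changes.
f(x) = -3x^3 - 5x^2 - 5x - 8
f'(x) = -9x^2 - 10x - 5
f''(x) = -18x - 10
Set f''(x) = 0:
-18x - 10 = 0
x = 10 / (-18) = -5/9
Since f''(x) is linear (degree 1), it changes sign at this point.
Therefore there is exactly 1 inflection point.

1


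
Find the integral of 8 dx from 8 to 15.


The integral of a constant k over [a, b] equals k * (b - a).
integral from 8 to 15 of 8 dx
= 8 * (15 - 8)
= 8 * 7
= 56

56


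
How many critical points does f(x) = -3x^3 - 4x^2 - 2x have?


Find where f'(x) = 0:
f(x) = -3x^3 - 4x^2 - 2x
f'(x) = -9x^2 - 8x - 2
This is a quadratic in x. Use the discriminant to count real roots.
Discriminant = (-8)^2 - 4 * (-9) * (-2)
= 64 - 72
= -8
Since discriminant < 0, f'(x) = 0 has no real solutions.
Number of critical points: 0

0


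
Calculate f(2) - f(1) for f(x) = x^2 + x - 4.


Net change = f(b) - f(a)
f(x) = x^2 + x - 4
Compute f(2):
f(2) = 1 * 2^2 + 1 * 2 - 4
= 4 + 2 - 4
= 2
Compute f(1):
f(1) = 1 * 1^2 + 1 * 1 - 4
= 1 + 1 - 4
= -2
Net change = 2 - (-2) = 4

4


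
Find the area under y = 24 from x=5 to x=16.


The area under a constant function y = 24 is a rectangle.
Width = 16 - 5 = 11
Height = 24
Area = width * height
= 11 * 24
= 264

264


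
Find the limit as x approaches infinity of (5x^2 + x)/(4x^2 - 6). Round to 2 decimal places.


For limits at infinity with equal-degree polynomials,
we compare leading coefficients.
Numerator leading term: 5x^2
Denominator leading term: 4x^2
Divide both by x^2:
lim = (5 + 1/x) / (4 - 6/x^2)
As x -> infinity, the 1/x and 1/x^2 terms vanish:
= 5/4 = 1.25

1.25


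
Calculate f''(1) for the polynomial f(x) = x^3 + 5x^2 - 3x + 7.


First derivative:
f'(x) = 3x^2 + 10x - 3
Second derivative:
f''(x) = 6x + 10
Substitute x = 1:
f''(1) = 6 * 1 + 10
= 6 + 10
= 16

16


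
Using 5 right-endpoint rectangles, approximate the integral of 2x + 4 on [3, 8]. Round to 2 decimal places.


Right Riemann sum uses right endpoints of each subinterval.
Interval: [3, 8], n = 5
dx = (8 - 3) / 5 = 1
Right endpoints: [4, 5, 6, 7, 8]
f values: [12, 14, 16, 18, 20]
Sum = dx * (sum of f values)
= 1 * 80
= 80 = 80.00

80.00


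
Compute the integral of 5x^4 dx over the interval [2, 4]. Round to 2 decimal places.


Find the antiderivative of 5x^4:
F(x) = 5/5 * x^5
Apply the Fundamental Theorem of Calculus:
F(4) - F(2)
= 5/5 * 4^5 - 5/5 * 2^5
= 5/5 * (1024 - 32)
= 5/5 * 992
= 992 = 992.00

992.00


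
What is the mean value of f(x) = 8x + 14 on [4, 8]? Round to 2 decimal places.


Average value = 1/(b-a) * integral from a to b of f(x) dx
First compute the integral of 8x + 14:
F(x) = 4x^2 + 14x
F(8) = 4 * 64 + 14 * 8 = 368
F(4) = 4 * 16 + 14 * 4 = 120
Integral = 368 - 120 = 248
Average = 248 / (8 - 4) = 248 / 4
= 62 = 62.00

62.00


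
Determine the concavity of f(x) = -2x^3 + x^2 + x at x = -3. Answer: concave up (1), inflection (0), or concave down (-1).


Concavity is determined by the sign of f''(x).
f(x) = -2x^3 + x^2 + x
f'(x) = -6x^2 + 2x + 1
f''(x) = -12x + 2
f''(-3) = -12 * (-3) + 2
= 36 + 2
= 38
Since f''(-3) > 0, the function is concave up (1)

1


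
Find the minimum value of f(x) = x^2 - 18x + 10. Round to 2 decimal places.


For a quadratic f(x) = ax^2 + bx + c with a > 0, the minimum is at the vertex.
Vertex x-coordinate: x = -b/(2a)
x = -(-18) / (2 * 1)
x = 18/2 = 9
Substitute back to find the minimum value:
f(9) = 1 * 9^2 - 18 * 9 + 10
= 81 - 162 + 10
= -71 = -71.00

-71.00


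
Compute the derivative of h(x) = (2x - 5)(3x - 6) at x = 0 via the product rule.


Let u(x) = 2x - 5 and v(x) = 3x - 6
u'(x) = 2
v'(x) = 3
Product rule: h'(x) = u'(x)*v(x) + u(x)*v'(x)
= 2 * (3x - 6) + (2x - 5) * 3
At x = 0:
u(0) = 2 * 0 - 5 = -5
v(0) = 3 * 0 - 6 = -6
h'(0) = 2 * (-6) + (-5) * 3
= -12 - 15
= -27

-27


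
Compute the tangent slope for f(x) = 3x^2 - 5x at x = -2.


The slope of the tangent line equals f'(x) at the point.
f(x) = 3x^2 - 5x
f'(x) = 6x - 5
At x = -2:
f'(-2) = 6 * (-2) - 5
= -12 - 5
= -17

-17


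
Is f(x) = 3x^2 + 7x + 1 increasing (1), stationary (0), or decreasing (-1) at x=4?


Compute f'(x) to determine behavior:
f'(x) = 6x + 7
f'(4) = 6 * 4 + 7
= 24 + 7
= 31
Since f'(4) > 0, the function is increasing (1)

1


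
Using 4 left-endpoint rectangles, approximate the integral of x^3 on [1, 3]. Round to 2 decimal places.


Left Riemann sum uses left endpoints of each subinterval.
Interval: [1, 3], n = 4
dx = (3 - 1) / 4 = 1/2
Left endpoints: [1, 3/2, 2, 5/2]
f values: [1, 27/8, 8, 125/8]
Sum = dx * (sum of f values)
= 1/2 * 28
= 14 = 14.00

14.00


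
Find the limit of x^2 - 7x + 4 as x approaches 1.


Since polynomials are continuous, we use direct substitution.
lim(x->1) of x^2 - 7x + 4
= 1 * 1^2 - 7 * 1 + 4
= 1 - 7 + 4
= -2

-2


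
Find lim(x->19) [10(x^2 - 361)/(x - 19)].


Direct substitution gives 0/0, so we factor the numerator.
Factor: 10(x^2 - 361) = 10 * (x - 19)(x + 19)
Cancel the common factor (x - 19):
10(x^2 - 361)/(x - 19) = 10 * (x + 19)
Now substitute x = 19:
= 10 * (19 + 19) = 380

380


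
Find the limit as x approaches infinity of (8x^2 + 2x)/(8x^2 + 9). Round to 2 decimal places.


For limits at infinity with equal-degree polynomials,
we compare leading coefficients.
Numerator leading term: 8x^2
Denominator leading term: 8x^2
Divide both by x^2:
lim = (8 + 2/x) / (8 + 9/x^2)
As x -> infinity, the 1/x and 1/x^2 terms vanish:
= 8/8 = 1 = 1.00

1.00


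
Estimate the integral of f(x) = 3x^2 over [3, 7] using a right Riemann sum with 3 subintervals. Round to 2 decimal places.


Right Riemann sum uses right endpoints of each subinterval.
Interval: [3, 7], n = 3
dx = (7 - 3) / 3 = 4/3
Right endpoints: [13/3, 17/3, 7]
f values: [169/3, 289/3, 147]
Sum = dx * (sum of f values)
= 4/3 * 899/3
= 3596/9 ≈ 399.56

399.56


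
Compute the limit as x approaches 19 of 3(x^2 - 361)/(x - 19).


Direct substitution gives 0/0, so we factor the numerator.
Factor: 3(x^2 - 361) = 3 * (x - 19)(x + 19)
Cancel the common factor (x - 19):
3(x^2 - 361)/(x - 19) = 3 * (x + 19)
Now substitute x = 19:
= 3 * (19 + 19) = 114

114


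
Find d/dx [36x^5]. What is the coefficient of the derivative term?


We apply the power rule: d/dx [ax^n] = a*n * x^(n-1)
d/dx [36x^5]
= 36 * 5 * x^(5-1)
= 180x^4
The coefficient is 180

180


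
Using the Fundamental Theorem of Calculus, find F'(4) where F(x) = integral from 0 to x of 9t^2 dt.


By the Fundamental Theorem of Calculus (Part 1):
If F(x) = integral from 0 to x of f(t) dt, then F'(x) = f(x)
Here f(t) = 9t^2
So F'(x) = 9x^2
Evaluate at x = 4:
F'(4) = 9 * 4^2
= 9 * 16
= 144

144


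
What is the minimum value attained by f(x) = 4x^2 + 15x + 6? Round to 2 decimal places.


For a quadratic f(x) = ax^2 + bx + c with a > 0, the minimum is at the vertex.
Vertex x-coordinate: x = -b/(2a)
x = -(15) / (2 * 4)
x = -15/8
Substitute back to find the minimum value:
f(-15/8) = 4 * (-15/8)^2 + 15 * (-15/8) + 6
= 225/16 - 225/8 + 6
= -129/16 ≈ -8.06

-8.06


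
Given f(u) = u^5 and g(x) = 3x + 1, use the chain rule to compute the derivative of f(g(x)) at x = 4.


Using the chain rule: (f(g(x)))' = f'(g(x)) * g'(x)
First, find g(4):
g(4) = 3 * 4 + 1 = 13
Next, f'(u) = 5u^4
And g'(x) = 3
So f'(g(4)) * g'(4)
= 5 * 13^4 * 3
= 5 * 28561 * 3
= 428415

428415


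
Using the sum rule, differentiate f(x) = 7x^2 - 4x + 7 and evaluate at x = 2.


Differentiate term by term using power and sum rules:
f(x) = 7x^2 - 4x + 7
f'(x) = 14x - 4
Substitute x = 2:
f'(2) = 14 * 2 - 4
= 28 - 4
= 24

24


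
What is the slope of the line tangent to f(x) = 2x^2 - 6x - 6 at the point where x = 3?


The slope of the tangent line equals f'(x) at the point.
f(x) = 2x^2 - 6x - 6
f'(x) = 4x - 6
At x = 3:
f'(3) = 4 * 3 - 6
= 12 - 6
= 6

6


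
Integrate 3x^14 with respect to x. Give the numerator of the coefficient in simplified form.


Apply the power rule for integration:
integral of ax^n dx = a/(n+1) * x^(n+1) + C
integral of 3x^14 dx
= 3/15 * x^15 + C
= 1/5 * x^15 + C
The coefficient in lowest terms is 1/5, and its numerator is 1

1


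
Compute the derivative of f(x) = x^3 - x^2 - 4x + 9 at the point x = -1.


Differentiate f(x) = x^3 - x^2 - 4x + 9 term by term:
f'(x) = 3x^2 - 2x - 4
Substitute x = -1:
f'(-1) = 3 * (-1)^2 - 2 * (-1) - 4
= 3 + 2 - 4
= 1

1


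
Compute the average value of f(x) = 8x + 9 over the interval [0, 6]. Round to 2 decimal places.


Average value = 1/(b-a) * integral from a to b of f(x) dx
First compute the integral of 8x + 9:
F(x) = 4x^2 + 9x
F(6) = 4 * 36 + 9 * 6 = 198
F(0) = 4 * 0 + 9 * 0 = 0
Integral = 198 - 0 = 198
Average = 198 / (6 - 0) = 198 / 6
= 33 = 33.00

33.00


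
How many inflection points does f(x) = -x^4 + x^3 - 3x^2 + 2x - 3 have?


Inflection points occur where f''(x) = 0 and concavity changes.
f(x) = -x^4 + x^3 - 3x^2 + 2x - 3
f'(x) = -4x^3 + 3x^2 - 6x + 2
f''(x) = -12x^2 + 6x - 6
This is a quadratic in x. Use the discriminant to count real roots.
Discriminant = (6)^2 - 4 * (-12) * (-6)
= 36 - 288
= -252
Since discriminant < 0, f''(x) = 0 has no real solutions.
Number of inflection points: 0

0


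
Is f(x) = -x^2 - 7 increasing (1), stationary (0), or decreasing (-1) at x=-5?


Compute f'(x) to determine behavior:
f'(x) = -2x
f'(-5) = -2 * (-5) + 0
= 10 + 0
= 10
Since f'(-5) > 0, the function is increasing (1)

1


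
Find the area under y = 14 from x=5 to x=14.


The area under a constant function y = 14 is a rectangle.
Width = 14 - 5 = 9
Height = 14
Area = width * height
= 9 * 14
= 126

126


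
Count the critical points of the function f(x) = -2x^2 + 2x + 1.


Find where f'(x) = 0:
f'(x) = -4x + 2
Set f'(x) = 0:
-4x + 2 = 0
x = -2 / (-4) = 1/2
This is a linear equation in x, so there is exactly one solution.
Number of critical points: 1

1


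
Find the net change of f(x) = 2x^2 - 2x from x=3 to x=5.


Net change = f(b) - f(a)
f(x) = 2x^2 - 2x
Compute f(5):
f(5) = 2 * 5^2 - 2 * 5 + 0
= 50 - 10 + 0
= 40
Compute f(3):
f(3) = 2 * 3^2 - 2 * 3 + 0
= 18 - 6 + 0
= 12
Net change = 40 - 12 = 28

28


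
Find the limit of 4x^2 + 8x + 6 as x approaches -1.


Since polynomials are continuous, we use direct substitution.
lim(x->-1) of 4x^2 + 8x + 6
= 4 * (-1)^2 + 8 * (-1) + 6
= 4 - 8 + 6
= 2

2


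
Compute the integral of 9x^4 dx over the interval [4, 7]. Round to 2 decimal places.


Find the antiderivative of 9x^4:
F(x) = 9/5 * x^5
Apply the Fundamental Theorem of Calculus:
F(7) - F(4)
= 9/5 * 7^5 - 9/5 * 4^5
= 9/5 * (16807 - 1024)
= 9/5 * 15783
= 142047/5 = 28409.40

28409.40


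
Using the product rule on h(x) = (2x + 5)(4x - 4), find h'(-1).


Let u(x) = 2x + 5 and v(x) = 4x - 4
u'(x) = 2
v'(x) = 4
Product rule: h'(x) = u'(x)*v(x) + u(x)*v'(x)
= 2 * (4x - 4) + (2x + 5) * 4
At x = -1:
u(-1) = 2 * (-1) + 5 = 3
v(-1) = 4 * (-1) - 4 = -8
h'(-1) = 2 * (-8) + 3 * 4
= -16 + 12
= -4

-4


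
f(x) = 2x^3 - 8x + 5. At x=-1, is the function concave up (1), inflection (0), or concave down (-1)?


Concavity is determined by the sign of f''(x).
f(x) = 2x^3 - 8x + 5
f'(x) = 6x^2 - 8
f''(x) = 12x
f''(-1) = 12 * (-1) + 0
= -12 + 0
= -12
Since f''(-1) < 0, the function is concave down (-1)

-1


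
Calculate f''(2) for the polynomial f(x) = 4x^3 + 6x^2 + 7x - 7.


First derivative:
f'(x) = 12x^2 + 12x + 7
Second derivative:
f''(x) = 24x + 12
Substitute x = 2:
f''(2) = 24 * 2 + 12
= 48 + 12
= 60

60


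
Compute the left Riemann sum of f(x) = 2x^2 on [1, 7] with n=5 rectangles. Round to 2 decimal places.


Left Riemann sum uses left endpoints of each subinterval.
Interval: [1, 7], n = 5
dx = (7 - 1) / 5 = 6/5
Left endpoints: [1, 11/5, 17/5, 23/5, 29/5]
f values: [2, 242/25, 578/25, 1058/25, 1682/25]
Sum = dx * (sum of f values)
= 6/5 * 722/5
= 4332/25 = 173.28

173.28


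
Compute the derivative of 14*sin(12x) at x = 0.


Apply the chain rule to differentiate 14*sin(12x):
d/dx [14*sin(12x)]
= 14 * cos(12x) * d/dx(12x)
= 14 * 12 * cos(12x)
= 168 * cos(12x)
Evaluate at x = 0:
= 168 * cos(0)
= 168 * 1
= 168

168


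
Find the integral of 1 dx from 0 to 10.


The integral of a constant k over [a, b] equals k * (b - a).
integral from 0 to 10 of 1 dx
= 1 * (10 - 0)
= 1 * 10
= 10

10


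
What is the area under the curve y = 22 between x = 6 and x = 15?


The area under a constant function y = 22 is a rectangle.
Width = 15 - 6 = 9
Height = 22
Area = width * height
= 9 * 22
= 198

198


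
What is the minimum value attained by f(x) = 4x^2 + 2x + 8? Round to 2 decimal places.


For a quadratic f(x) = ax^2 + bx + c with a > 0, the minimum is at the vertex.
Vertex x-coordinate: x = -b/(2a)
x = -(2) / (2 * 4)
x = -2/8 = -1/4
Substitute back to find the minimum value:
f(-1/4) = 4 * (-1/4)^2 + 2 * (-1/4) + 8
= 1/4 - 1/2 + 8
= 31/4 = 7.75

7.75


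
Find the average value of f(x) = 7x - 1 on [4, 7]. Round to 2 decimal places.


Average value = 1/(b-a) * integral from a to b of f(x) dx
First compute the integral of 7x - 1:
F(x) = (7/2)x^2 - x
F(7) = 7/2 * 49 - 1 * 7 = 329/2
F(4) = 7/2 * 16 - 1 * 4 = 52
Integral = 329/2 - 52 = 225/2
Average = (225/2) / (7 - 4) = (225/2) / 3
= 75/2 = 37.50

37.50


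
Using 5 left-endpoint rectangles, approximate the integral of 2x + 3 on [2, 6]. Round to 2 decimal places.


Left Riemann sum uses left endpoints of each subinterval.
Interval: [2, 6], n = 5
dx = (6 - 2) / 5 = 4/5
Left endpoints: [2, 14/5, 18/5, 22/5, 26/5]
f values: [7, 43/5, 51/5, 59/5, 67/5]
Sum = dx * (sum of f values)
= 4/5 * 51
= 204/5 = 40.80

40.80


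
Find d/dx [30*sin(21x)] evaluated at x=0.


Apply the chain rule to differentiate 30*sin(21x):
d/dx [30*sin(21x)]
= 30 * cos(21x) * d/dx(21x)
= 30 * 21 * cos(21x)
= 630 * cos(21x)
Evaluate at x = 0:
= 630 * cos(0)
= 630 * 1
= 630

630


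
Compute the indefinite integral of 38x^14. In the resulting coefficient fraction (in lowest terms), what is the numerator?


Apply the power rule for integration:
integral of ax^n dx = a/(n+1) * x^(n+1) + C
integral of 38x^14 dx
= 38/15 * x^15 + C
The coefficient in lowest terms is 38/15, and its numerator is 38

38


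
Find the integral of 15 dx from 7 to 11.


The integral of a constant k over [a, b] equals k * (b - a).
integral from 7 to 11 of 15 dx
= 15 * (11 - 7)
= 15 * 4
= 60

60


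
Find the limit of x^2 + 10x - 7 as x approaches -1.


Since polynomials are continuous, we use direct substitution.
lim(x->-1) of x^2 + 10x - 7
= 1 * (-1)^2 + 10 * (-1) - 7
= 1 - 10 - 7
= -16

-16


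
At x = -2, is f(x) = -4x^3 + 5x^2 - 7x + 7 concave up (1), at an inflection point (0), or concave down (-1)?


Concavity is determined by the sign of f''(x).
f(x) = -4x^3 + 5x^2 - 7x + 7
f'(x) = -12x^2 + 10x - 7
f''(x) = -24x + 10
f''(-2) = -24 * (-2) + 10
= 48 + 10
= 58
Since f''(-2) > 0, the function is concave up (1)

1


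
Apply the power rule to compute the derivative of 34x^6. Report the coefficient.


We apply the power rule: d/dx [ax^n] = a*n * x^(n-1)
d/dx [34x^6]
= 34 * 6 * x^(6-1)
= 204x^5
The coefficient is 204

204


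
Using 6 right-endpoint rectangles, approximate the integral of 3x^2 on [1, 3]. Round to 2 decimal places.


Right Riemann sum uses right endpoints of each subinterval.
Interval: [1, 3], n = 6
dx = (3 - 1) / 6 = 1/3
Right endpoints: [4/3, 5/3, 2, 7/3, 8/3, 3]
f values: [16/3, 25/3, 12, 49/3, 64/3, 27]
Sum = dx * (sum of f values)
= 1/3 * 271/3
= 271/9 ≈ 30.11

30.11


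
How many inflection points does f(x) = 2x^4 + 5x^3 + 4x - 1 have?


Inflection points occur where f''(x) = 0 and concavity changes.
f(x) = 2x^4 + 5x^3 + 4x - 1
f'(x) = 8x^3 + 15x^2 + 4
f''(x) = 24x^2 + 30x
This is a quadratic in x. Use the discriminant to count real roots.
Discriminant = (30)^2 - 4 * 24 * 0
= 900 - 0
= 900
Since discriminant > 0, f''(x) = 0 has 2 distinct real solutions.
A quadratic with two distinct real roots changes sign at each root, so concavity changes at both.
Number of inflection points: 2

2


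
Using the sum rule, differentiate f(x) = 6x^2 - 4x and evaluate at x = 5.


Differentiate term by term using power and sum rules:
f(x) = 6x^2 - 4x
f'(x) = 12x - 4
Substitute x = 5:
f'(5) = 12 * 5 - 4
= 60 - 4
= 56

56


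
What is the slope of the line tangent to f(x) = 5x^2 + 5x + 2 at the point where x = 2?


The slope of the tangent line equals f'(x) at the point.
f(x) = 5x^2 + 5x + 2
f'(x) = 10x + 5
At x = 2:
f'(2) = 10 * 2 + 5
= 20 + 5
= 25

25


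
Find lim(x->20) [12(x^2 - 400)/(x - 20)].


Direct substitution gives 0/0, so we factor the numerator.
Factor: 12(x^2 - 400) = 12 * (x - 20)(x + 20)
Cancel the common factor (x - 20):
12(x^2 - 400)/(x - 20) = 12 * (x + 20)
Now substitute x = 20:
= 12 * (20 + 20) = 480

480


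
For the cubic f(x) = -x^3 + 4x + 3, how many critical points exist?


Find where f'(x) = 0:
f(x) = -x^3 + 4x + 3
f'(x) = -3x^2 + 4
This is a quadratic in x. Use the discriminant to count real roots.
Discriminant = (0)^2 - 4 * (-3) * 4
= 0 - (-48)
= 48
Since discriminant > 0, f'(x) = 0 has 2 real solutions.
Number of critical points: 2

2


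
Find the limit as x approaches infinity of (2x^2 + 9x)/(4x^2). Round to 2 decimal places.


For limits at infinity with equal-degree polynomials,
we compare leading coefficients.
Numerator leading term: 2x^2
Denominator leading term: 4x^2
Divide both by x^2:
lim = (2 + 9/x) / (4)
As x -> infinity, the 1/x and 1/x^2 terms vanish:
= 2/4 = 1/2 = 0.50

0.50


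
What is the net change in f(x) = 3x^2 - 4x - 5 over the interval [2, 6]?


Net change = f(b) - f(a)
f(x) = 3x^2 - 4x - 5
Compute f(6):
f(6) = 3 * 6^2 - 4 * 6 - 5
= 108 - 24 - 5
= 79
Compute f(2):
f(2) = 3 * 2^2 - 4 * 2 - 5
= 12 - 8 - 5
= -1
Net change = 79 - (-1) = 80

80


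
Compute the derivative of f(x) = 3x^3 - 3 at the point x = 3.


Differentiate f(x) = 3x^3 - 3 term by term:
f'(x) = 9x^2
Substitute x = 3:
f'(3) = 9 * 3^2 + 0 * 3 + 0
= 81 + 0 + 0
= 81

81


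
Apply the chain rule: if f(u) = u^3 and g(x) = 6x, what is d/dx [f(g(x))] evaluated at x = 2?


Using the chain rule: (f(g(x)))' = f'(g(x)) * g'(x)
First, find g(2):
g(2) = 6 * 2 + 0 = 12
Next, f'(u) = 3u^2
And g'(x) = 6
So f'(g(2)) * g'(2)
= 3 * 12^2 * 6
= 3 * 144 * 6
= 2592

2592


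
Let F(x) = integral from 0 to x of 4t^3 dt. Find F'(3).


By the Fundamental Theorem of Calculus (Part 1):
If F(x) = integral from 0 to x of f(t) dt, then F'(x) = f(x)
Here f(t) = 4t^3
So F'(x) = 4x^3
Evaluate at x = 3:
F'(3) = 4 * 3^3
= 4 * 27
= 108

108


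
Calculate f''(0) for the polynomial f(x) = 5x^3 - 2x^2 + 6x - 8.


First derivative:
f'(x) = 15x^2 - 4x + 6
Second derivative:
f''(x) = 30x - 4
Substitute x = 0:
f''(0) = 30 * 0 - 4
= 0 - 4
= -4

-4


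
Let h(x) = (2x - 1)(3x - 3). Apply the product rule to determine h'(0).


Let u(x) = 2x - 1 and v(x) = 3x - 3
u'(x) = 2
v'(x) = 3
Product rule: h'(x) = u'(x)*v(x) + u(x)*v'(x)
= 2 * (3x - 3) + (2x - 1) * 3
At x = 0:
u(0) = 2 * 0 - 1 = -1
v(0) = 3 * 0 - 3 = -3
h'(0) = 2 * (-3) + (-1) * 3
= -6 - 3
= -9

-9


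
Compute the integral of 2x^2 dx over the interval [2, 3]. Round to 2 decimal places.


Find the antiderivative of 2x^2:
F(x) = 2/3 * x^3
Apply the Fundamental Theorem of Calculus:
F(3) - F(2)
= 2/3 * 3^3 - 2/3 * 2^3
= 2/3 * (27 - 8)
= 2/3 * 19
= 38/3 ≈ 12.67

12.67


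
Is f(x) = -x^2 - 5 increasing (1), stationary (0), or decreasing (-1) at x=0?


Compute f'(x) to determine behavior:
f'(x) = -2x
f'(0) = -2 * 0 + 0
= 0 + 0
= 0
Since f'(0) = 0, the function is stationary (0)

0


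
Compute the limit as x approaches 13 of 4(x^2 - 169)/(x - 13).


Direct substitution gives 0/0, so we factor the numerator.
Factor: 4(x^2 - 169) = 4 * (x - 13)(x + 13)
Cancel the common factor (x - 13):
4(x^2 - 169)/(x - 13) = 4 * (x + 13)
Now substitute x = 13:
= 4 * (13 + 13) = 104

104


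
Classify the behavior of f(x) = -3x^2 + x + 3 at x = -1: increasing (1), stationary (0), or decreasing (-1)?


Compute f'(x) to determine behavior:
f'(x) = -6x + 1
f'(-1) = -6 * (-1) + 1
= 6 + 1
= 7
Since f'(-1) > 0, the function is increasing (1)

1


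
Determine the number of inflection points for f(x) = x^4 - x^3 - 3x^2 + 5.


Inflection points occur where f''(x) = 0 and concavity changes.
f(x) = x^4 - x^3 - 3x^2 + 5
f'(x) = 4x^3 - 3x^2 - 6x
f''(x) = 12x^2 - 6x - 6
This is a quadratic in x. Use the discriminant to count real roots.
Discriminant = (-6)^2 - 4 * 12 * (-6)
= 36 - (-288)
= 324
Since discriminant > 0, f''(x) = 0 has 2 distinct real solutions.
A quadratic with two distinct real roots changes sign at each root, so concavity changes at both.
Number of inflection points: 2

2


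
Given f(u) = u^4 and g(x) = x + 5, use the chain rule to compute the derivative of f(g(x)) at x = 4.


Using the chain rule: (f(g(x)))' = f'(g(x)) * g'(x)
First, find g(4):
g(4) = 1 * 4 + 5 = 9
Next, f'(u) = 4u^3
And g'(x) = 1
So f'(g(4)) * g'(4)
= 4 * 9^3 * 1
= 4 * 729 * 1
= 2916

2916


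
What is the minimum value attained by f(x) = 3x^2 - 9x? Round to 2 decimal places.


For a quadratic f(x) = ax^2 + bx + c with a > 0, the minimum is at the vertex.
Vertex x-coordinate: x = -b/(2a)
x = -(-9) / (2 * 3)
x = 9/6 = 3/2
Substitute back to find the minimum value:
f(3/2) = 3 * (3/2)^2 - 9 * (3/2) + 0
= 27/4 - 27/2 + 0
= -27/4 = -6.75

-6.75


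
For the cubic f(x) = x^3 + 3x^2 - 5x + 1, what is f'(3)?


Differentiate f(x) = x^3 + 3x^2 - 5x + 1 term by term:
f'(x) = 3x^2 + 6x - 5
Substitute x = 3:
f'(3) = 3 * 3^2 + 6 * 3 - 5
= 27 + 18 - 5
= 40

40


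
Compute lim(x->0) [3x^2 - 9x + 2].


Since polynomials are continuous, we use direct substitution.
lim(x->0) of 3x^2 - 9x + 2
= 3 * 0^2 - 9 * 0 + 2
= 0 + 0 + 2
= 2

2


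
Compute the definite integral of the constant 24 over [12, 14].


The integral of a constant k over [a, b] equals k * (b - a).
integral from 12 to 14 of 24 dx
= 24 * (14 - 12)
= 24 * 2
= 48

48


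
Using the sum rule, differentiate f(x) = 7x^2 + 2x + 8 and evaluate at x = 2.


Differentiate term by term using power and sum rules:
f(x) = 7x^2 + 2x + 8
f'(x) = 14x + 2
Substitute x = 2:
f'(2) = 14 * 2 + 2
= 28 + 2
= 30

30


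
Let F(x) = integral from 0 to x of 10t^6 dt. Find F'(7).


By the Fundamental Theorem of Calculus (Part 1):
If F(x) = integral from 0 to x of f(t) dt, then F'(x) = f(x)
Here f(t) = 10t^6
So F'(x) = 10x^6
Evaluate at x = 7:
F'(7) = 10 * 7^6
= 10 * 117649
= 1176490

1176490


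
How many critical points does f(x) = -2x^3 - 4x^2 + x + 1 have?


Find where f'(x) = 0:
f(x) = -2x^3 - 4x^2 + x + 1
f'(x) = -6x^2 - 8x + 1
This is a quadratic in x. Use the discriminant to count real roots.
Discriminant = (-8)^2 - 4 * (-6) * 1
= 64 - (-24)
= 88
Since discriminant > 0, f'(x) = 0 has 2 real solutions.
Number of critical points: 2

2


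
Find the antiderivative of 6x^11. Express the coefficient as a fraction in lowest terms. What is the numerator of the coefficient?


Apply the power rule for integration:
integral of ax^n dx = a/(n+1) * x^(n+1) + C
integral of 6x^11 dx
= 6/12 * x^12 + C
= 1/2 * x^12 + C
The coefficient in lowest terms is 1/2, and its numerator is 1

1


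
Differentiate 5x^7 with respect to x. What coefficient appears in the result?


We apply the power rule: d/dx [ax^n] = a*n * x^(n-1)
d/dx [5x^7]
= 5 * 7 * x^(7-1)
= 35x^6
The coefficient is 35

35


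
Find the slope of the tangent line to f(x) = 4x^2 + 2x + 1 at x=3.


The slope of the tangent line equals f'(x) at the point.
f(x) = 4x^2 + 2x + 1
f'(x) = 8x + 2
At x = 3:
f'(3) = 8 * 3 + 2
= 24 + 2
= 26

26


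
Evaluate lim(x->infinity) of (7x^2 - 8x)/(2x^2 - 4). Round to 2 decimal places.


For limits at infinity with equal-degree polynomials,
we compare leading coefficients.
Numerator leading term: 7x^2
Denominator leading term: 2x^2
Divide both by x^2:
lim = (7 - 8/x) / (2 - 4/x^2)
As x -> infinity, the 1/x and 1/x^2 terms vanish:
= 7/2 = 3.50

3.50


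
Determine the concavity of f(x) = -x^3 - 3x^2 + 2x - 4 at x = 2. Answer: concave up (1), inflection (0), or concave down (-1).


Concavity is determined by the sign of f''(x).
f(x) = -x^3 - 3x^2 + 2x - 4
f'(x) = -3x^2 - 6x + 2
f''(x) = -6x - 6
f''(2) = -6 * 2 - 6
= -12 - 6
= -18
Since f''(2) < 0, the function is concave down (-1)

-1


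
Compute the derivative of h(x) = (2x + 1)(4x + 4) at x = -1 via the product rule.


Let u(x) = 2x + 1 and v(x) = 4x + 4
u'(x) = 2
v'(x) = 4
Product rule: h'(x) = u'(x)*v(x) + u(x)*v'(x)
= 2 * (4x + 4) + (2x + 1) * 4
At x = -1:
u(-1) = 2 * (-1) + 1 = -1
v(-1) = 4 * (-1) + 4 = 0
h'(-1) = 2 * 0 + (-1) * 4
= 0 - 4
= -4

-4


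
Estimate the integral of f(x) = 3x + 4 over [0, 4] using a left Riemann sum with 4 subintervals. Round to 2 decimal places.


Left Riemann sum uses left endpoints of each subinterval.
Interval: [0, 4], n = 4
dx = (4 - 0) / 4 = 1
Left endpoints: [0, 1, 2, 3]
f values: [4, 7, 10, 13]
Sum = dx * (sum of f values)
= 1 * 34
= 34 = 34.00

34.00


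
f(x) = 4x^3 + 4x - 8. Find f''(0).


First derivative:
f'(x) = 12x^2 + 4
Second derivative:
f''(x) = 24x
Substitute x = 0:
f''(0) = 24 * 0 + 0
= 0 + 0
= 0

0


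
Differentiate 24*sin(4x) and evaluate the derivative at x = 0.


Apply the chain rule to differentiate 24*sin(4x):
d/dx [24*sin(4x)]
= 24 * cos(4x) * d/dx(4x)
= 24 * 4 * cos(4x)
= 96 * cos(4x)
Evaluate at x = 0:
= 96 * cos(0)
= 96 * 1
= 96

96


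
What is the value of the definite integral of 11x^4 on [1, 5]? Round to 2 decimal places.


Find the antiderivative of 11x^4:
F(x) = 11/5 * x^5
Apply the Fundamental Theorem of Calculus:
F(5) - F(1)
= 11/5 * 5^5 - 11/5 * 1^5
= 11/5 * (3125 - 1)
= 11/5 * 3124
= 34364/5 = 6872.80

6872.80


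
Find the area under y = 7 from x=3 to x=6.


The area under a constant function y = 7 is a rectangle.
Width = 6 - 3 = 3
Height = 7
Area = width * height
= 3 * 7
= 21

21
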